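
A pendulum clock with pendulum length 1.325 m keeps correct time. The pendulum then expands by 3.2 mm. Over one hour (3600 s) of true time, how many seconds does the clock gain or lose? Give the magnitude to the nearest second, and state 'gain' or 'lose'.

lose 4 s

T ∝ √L, so T'/T = √(1.32820/1.325) = 1.00121.
In 3600 s of true time the clock registers 3600/1.00121 = 3595.7 s, so it loses 4 s.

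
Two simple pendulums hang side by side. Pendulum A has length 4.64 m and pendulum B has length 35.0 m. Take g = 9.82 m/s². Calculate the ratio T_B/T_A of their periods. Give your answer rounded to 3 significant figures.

T ∝ √L, so T_B/T_A = √(L_B/L_A) = √(35.0/4.64) = 2.75.

2.75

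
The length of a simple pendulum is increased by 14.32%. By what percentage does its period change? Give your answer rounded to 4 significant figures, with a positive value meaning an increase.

6.921%

T ∝ √L, so T'/T = √(1.1432) = 1.0692.
Percentage change in T = (1.0692 − 1) × 100% = 6.921%.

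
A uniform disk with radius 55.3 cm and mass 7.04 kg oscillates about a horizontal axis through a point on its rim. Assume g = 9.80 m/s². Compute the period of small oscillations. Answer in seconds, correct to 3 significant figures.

1.83 s

I_cm = ½mr² = 1.076 kg·m². The pivot is at distance d = 0.553 m from the centre of mass.
By the parallel-axis theorem, I = I_cm + md² = 1.076 + 2.153 = 3.229 kg·m².
T = 2π√(I/(mgd)) = 2π√(3.229/(7.04 × 9.80 × 0.553)) = 1.83 s.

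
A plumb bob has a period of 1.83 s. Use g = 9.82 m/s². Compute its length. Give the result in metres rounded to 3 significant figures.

From T = 2π√(L/g), L = gT²/(4π²) = 9.82 × 1.830²/(4π²) = 0.833 m.

0.833 m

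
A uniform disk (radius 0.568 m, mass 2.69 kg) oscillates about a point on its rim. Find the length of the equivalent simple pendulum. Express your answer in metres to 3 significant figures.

The equivalent simple-pendulum length is L_eq = I/(md), where I is about the pivot and d = 0.5680 m.
I_cm = ½mR² = 0.4339 kg·m², so I = I_cm + md² = 0.4339 + 0.8679 = 1.302 kg·m².
L_eq = 1.302/(2.69 × 0.5680) = 0.852 m.

0.852 m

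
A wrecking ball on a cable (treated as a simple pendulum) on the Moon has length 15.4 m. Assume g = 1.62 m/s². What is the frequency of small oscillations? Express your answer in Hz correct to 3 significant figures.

0.0516 Hz

T = 2π√(L/g) = 2π√(15.4/1.62) = 19.37 s, so f = 1/T = 0.0516 Hz.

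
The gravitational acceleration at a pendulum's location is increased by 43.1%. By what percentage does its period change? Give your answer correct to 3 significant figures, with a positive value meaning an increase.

T ∝ 1/√g, so T'/T = 1/√(1.431) = 0.8359.
Percentage change in T = (0.8359 − 1) × 100% = -16.4%.

-16.4%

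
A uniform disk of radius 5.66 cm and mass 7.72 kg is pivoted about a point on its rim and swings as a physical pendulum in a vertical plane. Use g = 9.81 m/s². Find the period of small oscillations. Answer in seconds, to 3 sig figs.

0.585 s

I_cm = ½mr² = 0.01237 kg·m². The pivot is at distance d = 0.0566 m from the centre of mass.
By the parallel-axis theorem, I = I_cm + md² = 0.01237 + 0.02473 = 0.03710 kg·m².
T = 2π√(I/(mgd)) = 2π√(0.03710/(7.72 × 9.81 × 0.0566)) = 0.585 s.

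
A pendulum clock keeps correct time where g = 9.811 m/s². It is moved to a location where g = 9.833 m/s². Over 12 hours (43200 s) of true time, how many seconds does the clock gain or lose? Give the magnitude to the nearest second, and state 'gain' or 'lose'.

gain 48 s

The clock's period scales as T ∝ 1/√g, so T'/T = √(9.811/9.833) = 0.998881.
In 43200 s of true time the clock registers 43200/0.998881 = 43248.4 s, so it gains 48 s.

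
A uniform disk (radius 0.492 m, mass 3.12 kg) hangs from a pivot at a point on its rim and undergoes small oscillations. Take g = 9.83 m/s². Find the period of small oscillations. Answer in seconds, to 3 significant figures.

1.72 s

I_cm = ½mr² = 0.3776 kg·m². The pivot is at distance d = 0.492 m from the centre of mass.
By the parallel-axis theorem, I = I_cm + md² = 0.3776 + 0.7552 = 1.133 kg·m².
T = 2π√(I/(mgd)) = 2π√(1.133/(3.12 × 9.83 × 0.492)) = 1.72 s.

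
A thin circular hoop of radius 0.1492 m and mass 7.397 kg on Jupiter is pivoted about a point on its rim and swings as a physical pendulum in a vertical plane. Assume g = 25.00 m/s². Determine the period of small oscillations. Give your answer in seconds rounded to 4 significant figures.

0.6865 s

I_cm = mr² = 0.16466 kg·m². The pivot is at distance d = 0.1492 m from the centre of mass.
By the parallel-axis theorem, I = I_cm + md² = 0.16466 + 0.16466 = 0.32932 kg·m².
T = 2π√(I/(mgd)) = 2π√(0.32932/(7.397 × 25.00 × 0.1492)) = 0.6865 s.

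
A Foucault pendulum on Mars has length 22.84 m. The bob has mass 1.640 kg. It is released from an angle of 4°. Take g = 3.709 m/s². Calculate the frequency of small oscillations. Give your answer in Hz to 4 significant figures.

0.06414 Hz

T = 2π√(L/g) = 2π√(22.84/3.709) = 15.592 s, so f = 1/T = 0.06414 Hz.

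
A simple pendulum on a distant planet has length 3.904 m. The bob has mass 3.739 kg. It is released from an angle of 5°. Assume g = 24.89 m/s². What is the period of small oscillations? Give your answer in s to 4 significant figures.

T = 2π√(L/g) = 2π√(3.904/24.89) = 2π × 0.39604 = 2.488 s.

2.488 s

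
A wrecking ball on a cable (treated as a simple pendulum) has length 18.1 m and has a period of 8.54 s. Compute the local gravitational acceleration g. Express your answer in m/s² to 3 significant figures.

From T = 2π√(L/g), g = 4π²L/T² = 4π² × 18.1/8.540² = 9.80 m/s².

9.80 m/s²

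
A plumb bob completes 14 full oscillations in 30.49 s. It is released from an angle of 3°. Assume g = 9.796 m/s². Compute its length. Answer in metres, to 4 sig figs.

1.177 m

T = 30.49/14 = 2.1779 s.
From T = 2π√(L/g), L = gT²/(4π²) = 9.796 × 2.1779²/(4π²) = 1.177 m.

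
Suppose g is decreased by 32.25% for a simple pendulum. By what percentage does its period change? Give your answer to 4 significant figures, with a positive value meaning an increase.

T ∝ 1/√g, so T'/T = 1/√(0.67750) = 1.2149.
Percentage change in T = (1.2149 − 1) × 100% = 21.49%.

21.49%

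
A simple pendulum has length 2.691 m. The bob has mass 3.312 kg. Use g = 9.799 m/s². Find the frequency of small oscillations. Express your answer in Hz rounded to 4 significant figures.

T = 2π√(L/g) = 2π√(2.691/9.799) = 3.2927 s, so f = 1/T = 0.3037 Hz.

0.3037 Hz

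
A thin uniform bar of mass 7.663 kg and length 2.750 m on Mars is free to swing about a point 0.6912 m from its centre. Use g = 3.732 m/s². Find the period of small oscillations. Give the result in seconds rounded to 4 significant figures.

4.118 s

For a physical pendulum T = 2π√(I/(mgd)), with d = 0.69120 m from pivot to centre of mass.
I_cm = mL²/12 = 7.663 × 2.750²/12 = 4.8293 kg·m²; I = I_cm + md² = 4.8293 + 7.663 × 0.69120² = 8.4903 kg·m².
T = 2π√(8.4903/(7.663 × 3.732 × 0.69120)) = 4.118 s.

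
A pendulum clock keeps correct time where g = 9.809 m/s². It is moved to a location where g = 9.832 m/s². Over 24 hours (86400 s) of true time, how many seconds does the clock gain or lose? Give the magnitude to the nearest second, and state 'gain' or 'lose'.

The clock's period scales as T ∝ 1/√g, so T'/T = √(9.809/9.832) = 0.998830.
In 86400 s of true time the clock registers 86400/0.998830 = 86501.2 s, so it gains 101 s.

gain 101 s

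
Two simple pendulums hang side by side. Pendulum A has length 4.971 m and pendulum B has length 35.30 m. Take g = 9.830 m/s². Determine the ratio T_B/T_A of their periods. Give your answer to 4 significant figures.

2.665

T ∝ √L, so T_B/T_A = √(L_B/L_A) = √(35.30/4.971) = 2.665.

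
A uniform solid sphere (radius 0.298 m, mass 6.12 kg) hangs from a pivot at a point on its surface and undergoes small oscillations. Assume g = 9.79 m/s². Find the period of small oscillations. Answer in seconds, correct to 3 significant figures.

1.30 s

I_cm = (2/5)mr² = 0.2174 kg·m². The pivot is at distance d = 0.298 m from the centre of mass.
By the parallel-axis theorem, I = I_cm + md² = 0.2174 + 0.5435 = 0.7609 kg·m².
T = 2π√(I/(mgd)) = 2π√(0.7609/(6.12 × 9.79 × 0.298)) = 1.30 s.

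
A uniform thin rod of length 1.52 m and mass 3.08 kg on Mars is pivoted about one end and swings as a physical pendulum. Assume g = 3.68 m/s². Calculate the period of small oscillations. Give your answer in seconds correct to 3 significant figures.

3.30 s

For a physical pendulum T = 2π√(I/(mgd)), with d = 0.7600 m from pivot to centre of mass.
I_cm = mL²/12 = 3.08 × 1.52²/12 = 0.5930 kg·m²; I = I_cm + md² = 0.5930 + 3.08 × 0.7600² = 2.372 kg·m².
T = 2π√(2.372/(3.08 × 3.68 × 0.7600)) = 3.30 s.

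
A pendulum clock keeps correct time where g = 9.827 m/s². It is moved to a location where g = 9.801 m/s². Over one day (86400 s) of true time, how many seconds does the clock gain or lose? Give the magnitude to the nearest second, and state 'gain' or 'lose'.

lose 114 s

The clock's period scales as T ∝ 1/√g, so T'/T = √(9.827/9.801) = 1.00133.
In 86400 s of true time the clock registers 86400/1.00133 = 86285.6 s, so it loses 114 s.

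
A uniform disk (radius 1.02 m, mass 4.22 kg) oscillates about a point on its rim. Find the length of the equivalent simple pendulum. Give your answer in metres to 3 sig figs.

1.53 m

The equivalent simple-pendulum length is L_eq = I/(md), where I is about the pivot and d = 1.020 m.
I_cm = ½mR² = 2.195 kg·m², so I = I_cm + md² = 2.195 + 4.390 = 6.586 kg·m².
L_eq = 6.586/(4.22 × 1.020) = 1.53 m.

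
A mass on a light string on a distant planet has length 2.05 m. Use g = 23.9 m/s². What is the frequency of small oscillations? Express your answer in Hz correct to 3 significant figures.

T = 2π√(L/g) = 2π√(2.05/23.9) = 1.840 s, so f = 1/T = 0.543 Hz.

0.543 Hz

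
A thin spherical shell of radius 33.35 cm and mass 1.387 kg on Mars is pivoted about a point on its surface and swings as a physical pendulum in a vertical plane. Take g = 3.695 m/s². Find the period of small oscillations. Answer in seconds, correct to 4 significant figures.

I_cm = (2/3)mr² = 0.10284 kg·m². The pivot is at distance d = 0.3335 m from the centre of mass.
By the parallel-axis theorem, I = I_cm + md² = 0.10284 + 0.15427 = 0.25711 kg·m².
T = 2π√(I/(mgd)) = 2π√(0.25711/(1.387 × 3.695 × 0.3335)) = 2.437 s.

2.437 s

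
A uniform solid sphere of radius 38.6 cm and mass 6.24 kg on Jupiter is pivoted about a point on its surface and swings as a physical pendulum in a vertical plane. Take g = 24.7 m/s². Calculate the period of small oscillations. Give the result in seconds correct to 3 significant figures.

I_cm = (2/5)mr² = 0.3719 kg·m². The pivot is at distance d = 0.386 m from the centre of mass.
By the parallel-axis theorem, I = I_cm + md² = 0.3719 + 0.9297 = 1.302 kg·m².
T = 2π√(I/(mgd)) = 2π√(1.302/(6.24 × 24.7 × 0.386)) = 0.929 s.

0.929 s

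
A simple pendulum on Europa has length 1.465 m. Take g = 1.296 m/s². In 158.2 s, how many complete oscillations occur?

T = 2π√(L/g) = 2π√(1.465/1.296) = 6.6803 s.
Number of complete oscillations = ⌊158.2/6.6803⌋ = ⌊23.682⌋ = 23.

23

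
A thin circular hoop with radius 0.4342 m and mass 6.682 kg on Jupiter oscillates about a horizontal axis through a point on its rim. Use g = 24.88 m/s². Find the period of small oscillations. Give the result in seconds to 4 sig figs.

I_cm = mr² = 1.2598 kg·m². The pivot is at distance d = 0.4342 m from the centre of mass.
By the parallel-axis theorem, I = I_cm + md² = 1.2598 + 1.2598 = 2.5195 kg·m².
T = 2π√(I/(mgd)) = 2π√(2.5195/(6.682 × 24.88 × 0.4342)) = 1.174 s.

1.174 s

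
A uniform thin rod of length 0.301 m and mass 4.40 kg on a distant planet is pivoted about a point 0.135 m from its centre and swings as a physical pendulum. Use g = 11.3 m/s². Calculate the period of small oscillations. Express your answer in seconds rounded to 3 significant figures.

For a physical pendulum T = 2π√(I/(mgd)), with d = 0.1350 m from pivot to centre of mass.
I_cm = mL²/12 = 4.40 × 0.301²/12 = 0.03322 kg·m²; I = I_cm + md² = 0.03322 + 4.40 × 0.1350² = 0.1134 kg·m².
T = 2π√(0.1134/(4.40 × 11.3 × 0.1350)) = 0.817 s.

0.817 s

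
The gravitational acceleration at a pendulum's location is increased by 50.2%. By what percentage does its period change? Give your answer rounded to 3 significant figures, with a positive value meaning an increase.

T ∝ 1/√g, so T'/T = 1/√(1.502) = 0.8160.
Percentage change in T = (0.8160 − 1) × 100% = -18.4%.

-18.4%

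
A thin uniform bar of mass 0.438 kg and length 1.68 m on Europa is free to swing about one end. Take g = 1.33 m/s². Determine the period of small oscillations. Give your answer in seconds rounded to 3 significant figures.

5.77 s

For a physical pendulum T = 2π√(I/(mgd)), with d = 0.8400 m from pivot to centre of mass.
I_cm = mL²/12 = 0.438 × 1.68²/12 = 0.1030 kg·m²; I = I_cm + md² = 0.1030 + 0.438 × 0.8400² = 0.4121 kg·m².
T = 2π√(0.4121/(0.438 × 1.33 × 0.8400)) = 5.77 s.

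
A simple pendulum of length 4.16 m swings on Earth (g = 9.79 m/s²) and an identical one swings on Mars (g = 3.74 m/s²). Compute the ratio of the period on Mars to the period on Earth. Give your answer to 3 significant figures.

1.62

T ∝ 1/√g, so T₂/T₁ = √(g₁/g₂) = √(9.79/3.74) = 1.62.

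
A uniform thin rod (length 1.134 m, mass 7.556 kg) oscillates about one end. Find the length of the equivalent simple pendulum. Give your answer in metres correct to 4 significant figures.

0.7560 m

The equivalent simple-pendulum length is L_eq = I/(md), where I is about the pivot and d = 0.56700 m.
I_cm = (1/12)mL² = 0.80972 kg·m², so I = I_cm + md² = 0.80972 + 2.4292 = 3.2389 kg·m².
L_eq = 3.2389/(7.556 × 0.56700) = 0.7560 m.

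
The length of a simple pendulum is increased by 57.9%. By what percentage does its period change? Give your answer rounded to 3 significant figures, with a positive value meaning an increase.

25.7%

T ∝ √L, so T'/T = √(1.579) = 1.257.
Percentage change in T = (1.257 − 1) × 100% = 25.7%.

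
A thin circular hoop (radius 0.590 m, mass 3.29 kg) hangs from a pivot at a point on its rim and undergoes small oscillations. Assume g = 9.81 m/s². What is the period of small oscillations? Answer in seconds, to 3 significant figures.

2.18 s

I_cm = mr² = 1.145 kg·m². The pivot is at distance d = 0.590 m from the centre of mass.
By the parallel-axis theorem, I = I_cm + md² = 1.145 + 1.145 = 2.290 kg·m².
T = 2π√(I/(mgd)) = 2π√(2.290/(3.29 × 9.81 × 0.590)) = 2.18 s.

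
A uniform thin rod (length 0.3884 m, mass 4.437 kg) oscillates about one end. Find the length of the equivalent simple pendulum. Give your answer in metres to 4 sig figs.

0.2589 m

The equivalent simple-pendulum length is L_eq = I/(md), where I is about the pivot and d = 0.19420 m.
I_cm = (1/12)mL² = 0.055778 kg·m², so I = I_cm + md² = 0.055778 + 0.16734 = 0.22311 kg·m².
L_eq = 0.22311/(4.437 × 0.19420) = 0.2589 m.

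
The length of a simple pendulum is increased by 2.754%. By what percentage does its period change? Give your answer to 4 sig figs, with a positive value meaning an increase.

T ∝ √L, so T'/T = √(1.0275) = 1.0137.
Percentage change in T = (1.0137 − 1) × 100% = 1.368%.

1.368%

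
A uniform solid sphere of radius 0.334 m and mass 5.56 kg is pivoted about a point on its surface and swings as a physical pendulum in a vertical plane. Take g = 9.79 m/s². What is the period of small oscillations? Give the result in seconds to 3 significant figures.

I_cm = (2/5)mr² = 0.2481 kg·m². The pivot is at distance d = 0.334 m from the centre of mass.
By the parallel-axis theorem, I = I_cm + md² = 0.2481 + 0.6203 = 0.8684 kg·m².
T = 2π√(I/(mgd)) = 2π√(0.8684/(5.56 × 9.79 × 0.334)) = 1.37 s.

1.37 s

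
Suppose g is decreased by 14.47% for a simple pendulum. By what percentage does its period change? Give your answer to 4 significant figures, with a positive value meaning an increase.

T ∝ 1/√g, so T'/T = 1/√(0.85530) = 1.0813.
Percentage change in T = (1.0813 − 1) × 100% = 8.129%.

8.129%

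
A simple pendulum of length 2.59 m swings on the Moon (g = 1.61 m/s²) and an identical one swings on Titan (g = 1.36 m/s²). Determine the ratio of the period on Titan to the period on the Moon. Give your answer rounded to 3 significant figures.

T ∝ 1/√g, so T₂/T₁ = √(g₁/g₂) = √(1.61/1.36) = 1.09.

1.09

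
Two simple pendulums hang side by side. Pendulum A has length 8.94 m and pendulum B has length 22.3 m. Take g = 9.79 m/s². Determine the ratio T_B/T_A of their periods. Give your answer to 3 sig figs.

T ∝ √L, so T_B/T_A = √(L_B/L_A) = √(22.3/8.94) = 1.58.

1.58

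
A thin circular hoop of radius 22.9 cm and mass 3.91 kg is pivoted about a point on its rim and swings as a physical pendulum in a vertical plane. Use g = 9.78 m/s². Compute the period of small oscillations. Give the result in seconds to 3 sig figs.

1.36 s

I_cm = mr² = 0.2050 kg·m². The pivot is at distance d = 0.229 m from the centre of mass.
By the parallel-axis theorem, I = I_cm + md² = 0.2050 + 0.2050 = 0.4101 kg·m².
T = 2π√(I/(mgd)) = 2π√(0.4101/(3.91 × 9.78 × 0.229)) = 1.36 s.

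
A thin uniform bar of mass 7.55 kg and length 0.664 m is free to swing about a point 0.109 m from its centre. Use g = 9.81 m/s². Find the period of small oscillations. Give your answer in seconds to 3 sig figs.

1.34 s

For a physical pendulum T = 2π√(I/(mgd)), with d = 0.1090 m from pivot to centre of mass.
I_cm = mL²/12 = 7.55 × 0.664²/12 = 0.2774 kg·m²; I = I_cm + md² = 0.2774 + 7.55 × 0.1090² = 0.3671 kg·m².
T = 2π√(0.3671/(7.55 × 9.81 × 0.1090)) = 1.34 s.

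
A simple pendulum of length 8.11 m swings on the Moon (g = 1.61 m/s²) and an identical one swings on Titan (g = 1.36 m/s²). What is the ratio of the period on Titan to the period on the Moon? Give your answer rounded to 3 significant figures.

1.09

T ∝ 1/√g, so T₂/T₁ = √(g₁/g₂) = √(1.61/1.36) = 1.09.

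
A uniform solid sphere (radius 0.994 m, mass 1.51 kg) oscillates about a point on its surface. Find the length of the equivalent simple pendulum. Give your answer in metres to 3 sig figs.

The equivalent simple-pendulum length is L_eq = I/(md), where I is about the pivot and d = 0.9940 m.
I_cm = (2/5)mR² = 0.5968 kg·m², so I = I_cm + md² = 0.5968 + 1.492 = 2.089 kg·m².
L_eq = 2.089/(1.51 × 0.9940) = 1.39 m.

1.39 m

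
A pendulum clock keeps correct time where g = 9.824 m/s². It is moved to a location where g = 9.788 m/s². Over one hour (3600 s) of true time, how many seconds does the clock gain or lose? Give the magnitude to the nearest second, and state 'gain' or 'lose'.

lose 7 s

The clock's period scales as T ∝ 1/√g, so T'/T = √(9.824/9.788) = 1.00184.
In 3600 s of true time the clock registers 3600/1.00184 = 3593.4 s, so it loses 7 s.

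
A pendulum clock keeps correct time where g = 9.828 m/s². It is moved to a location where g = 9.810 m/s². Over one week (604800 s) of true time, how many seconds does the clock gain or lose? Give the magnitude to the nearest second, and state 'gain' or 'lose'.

lose 554 s

The clock's period scales as T ∝ 1/√g, so T'/T = √(9.828/9.810) = 1.00092.
In 604800 s of true time the clock registers 604800/1.00092 = 604245.9 s, so it loses 554 s.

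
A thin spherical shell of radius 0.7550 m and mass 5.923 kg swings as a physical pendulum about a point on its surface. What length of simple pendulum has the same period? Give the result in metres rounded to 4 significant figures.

The equivalent simple-pendulum length is L_eq = I/(md), where I is about the pivot and d = 0.75500 m.
I_cm = (2/3)mR² = 2.2508 kg·m², so I = I_cm + md² = 2.2508 + 3.3763 = 5.6271 kg·m².
L_eq = 5.6271/(5.923 × 0.75500) = 1.258 m.

1.258 m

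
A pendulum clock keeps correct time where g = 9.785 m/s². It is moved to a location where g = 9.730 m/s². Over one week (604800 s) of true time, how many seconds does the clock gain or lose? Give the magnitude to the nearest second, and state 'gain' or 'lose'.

lose 1702 s

The clock's period scales as T ∝ 1/√g, so T'/T = √(9.785/9.730) = 1.00282.
In 604800 s of true time the clock registers 604800/1.00282 = 603097.9 s, so it loses 1702 s.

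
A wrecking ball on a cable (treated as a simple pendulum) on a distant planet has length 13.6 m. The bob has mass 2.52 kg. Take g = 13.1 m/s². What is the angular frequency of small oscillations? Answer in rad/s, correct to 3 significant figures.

0.981 rad/s

ω = √(g/L) = √(13.1/13.6) = 0.981 rad/s.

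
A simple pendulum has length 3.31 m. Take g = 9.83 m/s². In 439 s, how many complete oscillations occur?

T = 2π√(L/g) = 2π√(3.31/9.83) = 3.646 s.
Number of complete oscillations = ⌊439/3.646⌋ = ⌊120.4⌋ = 120.

120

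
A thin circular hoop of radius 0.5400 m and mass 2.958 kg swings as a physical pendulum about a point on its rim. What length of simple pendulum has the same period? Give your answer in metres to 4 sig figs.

1.080 m

The equivalent simple-pendulum length is L_eq = I/(md), where I is about the pivot and d = 0.54000 m.
I_cm = mR² = 0.86255 kg·m², so I = I_cm + md² = 0.86255 + 0.86255 = 1.7251 kg·m².
L_eq = 1.7251/(2.958 × 0.54000) = 1.080 m.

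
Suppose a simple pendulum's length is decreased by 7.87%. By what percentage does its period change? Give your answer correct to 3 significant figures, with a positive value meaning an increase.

-4.02%

T ∝ √L, so T'/T = √(0.9213) = 0.9598.
Percentage change in T = (0.9598 − 1) × 100% = -4.02%.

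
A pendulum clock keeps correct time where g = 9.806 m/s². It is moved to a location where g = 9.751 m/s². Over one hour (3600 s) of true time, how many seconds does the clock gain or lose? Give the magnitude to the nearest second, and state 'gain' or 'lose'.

lose 10 s

The clock's period scales as T ∝ 1/√g, so T'/T = √(9.806/9.751) = 1.00282.
In 3600 s of true time the clock registers 3600/1.00282 = 3589.9 s, so it loses 10 s.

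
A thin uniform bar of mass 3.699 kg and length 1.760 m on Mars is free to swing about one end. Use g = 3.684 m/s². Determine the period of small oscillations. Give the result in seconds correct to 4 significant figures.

For a physical pendulum T = 2π√(I/(mgd)), with d = 0.88000 m from pivot to centre of mass.
I_cm = mL²/12 = 3.699 × 1.760²/12 = 0.95484 kg·m²; I = I_cm + md² = 0.95484 + 3.699 × 0.88000² = 3.8193 kg·m².
T = 2π√(3.8193/(3.699 × 3.684 × 0.88000)) = 3.546 s.

3.546 s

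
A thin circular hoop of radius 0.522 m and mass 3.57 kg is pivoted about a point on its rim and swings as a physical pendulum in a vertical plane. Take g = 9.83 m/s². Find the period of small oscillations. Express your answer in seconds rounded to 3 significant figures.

I_cm = mr² = 0.9728 kg·m². The pivot is at distance d = 0.522 m from the centre of mass.
By the parallel-axis theorem, I = I_cm + md² = 0.9728 + 0.9728 = 1.946 kg·m².
T = 2π√(I/(mgd)) = 2π√(1.946/(3.57 × 9.83 × 0.522)) = 2.05 s.

2.05 s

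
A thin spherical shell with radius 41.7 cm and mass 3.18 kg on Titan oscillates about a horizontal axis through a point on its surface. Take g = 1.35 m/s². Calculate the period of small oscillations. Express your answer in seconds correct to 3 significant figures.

I_cm = (2/3)mr² = 0.3686 kg·m². The pivot is at distance d = 0.417 m from the centre of mass.
By the parallel-axis theorem, I = I_cm + md² = 0.3686 + 0.5530 = 0.9216 kg·m².
T = 2π√(I/(mgd)) = 2π√(0.9216/(3.18 × 1.35 × 0.417)) = 4.51 s.

4.51 s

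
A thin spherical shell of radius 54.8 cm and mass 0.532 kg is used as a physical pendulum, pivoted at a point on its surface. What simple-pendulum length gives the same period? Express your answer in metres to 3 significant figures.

The equivalent simple-pendulum length is L_eq = I/(md), where I is about the pivot and d = 0.5480 m.
I_cm = (2/3)mR² = 0.1065 kg·m², so I = I_cm + md² = 0.1065 + 0.1598 = 0.2663 kg·m².
L_eq = 0.2663/(0.532 × 0.5480) = 0.913 m.

0.913 m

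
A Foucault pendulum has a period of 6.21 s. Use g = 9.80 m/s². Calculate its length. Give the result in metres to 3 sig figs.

9.57 m

From T = 2π√(L/g), L = gT²/(4π²) = 9.80 × 6.210²/(4π²) = 9.57 m.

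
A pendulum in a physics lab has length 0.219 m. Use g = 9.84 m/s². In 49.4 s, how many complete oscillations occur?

T = 2π√(L/g) = 2π√(0.219/9.84) = 0.9374 s.
Number of complete oscillations = ⌊49.4/0.9374⌋ = ⌊52.70⌋ = 52.

52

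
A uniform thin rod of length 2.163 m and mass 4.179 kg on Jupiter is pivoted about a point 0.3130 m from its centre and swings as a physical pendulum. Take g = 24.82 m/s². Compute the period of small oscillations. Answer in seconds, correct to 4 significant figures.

For a physical pendulum T = 2π√(I/(mgd)), with d = 0.31300 m from pivot to centre of mass.
I_cm = mL²/12 = 4.179 × 2.163²/12 = 1.6293 kg·m²; I = I_cm + md² = 1.6293 + 4.179 × 0.31300² = 2.0387 kg·m².
T = 2π√(2.0387/(4.179 × 24.82 × 0.31300)) = 1.575 s.

1.575 s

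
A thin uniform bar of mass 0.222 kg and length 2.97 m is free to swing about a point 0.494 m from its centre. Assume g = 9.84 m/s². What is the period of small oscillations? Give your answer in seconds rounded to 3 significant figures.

2.82 s

For a physical pendulum T = 2π√(I/(mgd)), with d = 0.4940 m from pivot to centre of mass.
I_cm = mL²/12 = 0.222 × 2.97²/12 = 0.1632 kg·m²; I = I_cm + md² = 0.1632 + 0.222 × 0.4940² = 0.2174 kg·m².
T = 2π√(0.2174/(0.222 × 9.84 × 0.4940)) = 2.82 s.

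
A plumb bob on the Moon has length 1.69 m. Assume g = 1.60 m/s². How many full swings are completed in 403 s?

62

T = 2π√(L/g) = 2π√(1.69/1.60) = 6.457 s.
Number of complete oscillations = ⌊403/6.457⌋ = ⌊62.41⌋ = 62.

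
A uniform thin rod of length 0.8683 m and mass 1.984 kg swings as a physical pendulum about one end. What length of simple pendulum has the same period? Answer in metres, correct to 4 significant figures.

0.5789 m

The equivalent simple-pendulum length is L_eq = I/(md), where I is about the pivot and d = 0.43415 m.
I_cm = (1/12)mL² = 0.12465 kg·m², so I = I_cm + md² = 0.12465 + 0.37396 = 0.49861 kg·m².
L_eq = 0.49861/(1.984 × 0.43415) = 0.5789 m.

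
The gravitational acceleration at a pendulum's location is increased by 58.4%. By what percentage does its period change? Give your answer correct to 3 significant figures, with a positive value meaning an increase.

-20.5%

T ∝ 1/√g, so T'/T = 1/√(1.584) = 0.7946.
Percentage change in T = (0.7946 − 1) × 100% = -20.5%.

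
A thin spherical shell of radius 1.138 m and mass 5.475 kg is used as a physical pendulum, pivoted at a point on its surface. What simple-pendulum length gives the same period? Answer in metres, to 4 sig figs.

1.897 m

The equivalent simple-pendulum length is L_eq = I/(md), where I is about the pivot and d = 1.1380 m.
I_cm = (2/3)mR² = 4.7269 kg·m², so I = I_cm + md² = 4.7269 + 7.0904 = 11.817 kg·m².
L_eq = 11.817/(5.475 × 1.1380) = 1.897 m.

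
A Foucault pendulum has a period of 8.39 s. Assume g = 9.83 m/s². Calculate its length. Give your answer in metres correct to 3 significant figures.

From T = 2π√(L/g), L = gT²/(4π²) = 9.83 × 8.390²/(4π²) = 17.5 m.

17.5 m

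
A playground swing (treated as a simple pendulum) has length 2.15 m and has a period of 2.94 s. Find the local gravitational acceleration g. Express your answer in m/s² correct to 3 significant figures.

9.82 m/s²

From T = 2π√(L/g), g = 4π²L/T² = 4π² × 2.15/2.940² = 9.82 m/s².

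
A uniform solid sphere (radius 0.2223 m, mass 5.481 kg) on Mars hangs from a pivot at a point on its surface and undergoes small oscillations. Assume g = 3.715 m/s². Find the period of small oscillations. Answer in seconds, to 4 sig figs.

I_cm = (2/5)mr² = 0.10834 kg·m². The pivot is at distance d = 0.2223 m from the centre of mass.
By the parallel-axis theorem, I = I_cm + md² = 0.10834 + 0.27086 = 0.37920 kg·m².
T = 2π√(I/(mgd)) = 2π√(0.37920/(5.481 × 3.715 × 0.2223)) = 1.819 s.

1.819 s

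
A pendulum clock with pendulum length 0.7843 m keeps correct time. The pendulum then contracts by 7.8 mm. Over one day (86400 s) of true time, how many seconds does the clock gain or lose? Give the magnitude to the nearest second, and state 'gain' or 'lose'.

gain 433 s

T ∝ √L, so T'/T = √(0.77650/0.7843) = 0.995015.
In 86400 s of true time the clock registers 86400/0.995015 = 86832.9 s, so it gains 433 s.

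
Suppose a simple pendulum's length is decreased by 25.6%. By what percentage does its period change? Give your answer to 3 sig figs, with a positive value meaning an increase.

-13.7%

T ∝ √L, so T'/T = √(0.7440) = 0.8626.
Percentage change in T = (0.8626 − 1) × 100% = -13.7%.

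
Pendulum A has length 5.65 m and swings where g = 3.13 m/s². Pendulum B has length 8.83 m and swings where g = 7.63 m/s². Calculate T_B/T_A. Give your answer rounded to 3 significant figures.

T = 2π√(L/g), so T_B/T_A = √((L_B/g_B)/(L_A/g_A)) = √((8.83/7.63)/(5.65/3.13)) = 0.801.

0.801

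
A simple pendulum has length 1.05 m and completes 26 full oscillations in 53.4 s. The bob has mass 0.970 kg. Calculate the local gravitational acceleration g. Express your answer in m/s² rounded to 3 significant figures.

T = 53.4/26 = 2.054 s.
From T = 2π√(L/g), g = 4π²L/T² = 4π² × 1.05/2.054² = 9.83 m/s².

9.83 m/s²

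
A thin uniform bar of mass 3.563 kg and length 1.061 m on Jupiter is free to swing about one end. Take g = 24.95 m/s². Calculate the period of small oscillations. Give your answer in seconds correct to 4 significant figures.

1.058 s

For a physical pendulum T = 2π√(I/(mgd)), with d = 0.53050 m from pivot to centre of mass.
I_cm = mL²/12 = 3.563 × 1.061²/12 = 0.33425 kg·m²; I = I_cm + md² = 0.33425 + 3.563 × 0.53050² = 1.3370 kg·m².
T = 2π√(1.3370/(3.563 × 24.95 × 0.53050)) = 1.058 s.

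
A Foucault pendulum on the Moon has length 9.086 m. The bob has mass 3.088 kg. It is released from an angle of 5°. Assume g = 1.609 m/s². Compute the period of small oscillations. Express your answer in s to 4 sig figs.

T = 2π√(L/g) = 2π√(9.086/1.609) = 2π × 2.3763 = 14.93 s.

14.93 s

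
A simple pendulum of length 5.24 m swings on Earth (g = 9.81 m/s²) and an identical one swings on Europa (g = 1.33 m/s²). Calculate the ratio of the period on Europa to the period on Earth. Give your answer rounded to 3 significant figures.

T ∝ 1/√g, so T₂/T₁ = √(g₁/g₂) = √(9.81/1.33) = 2.72.

2.72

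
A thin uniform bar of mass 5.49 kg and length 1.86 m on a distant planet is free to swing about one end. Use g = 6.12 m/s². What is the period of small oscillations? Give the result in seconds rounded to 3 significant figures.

2.83 s

For a physical pendulum T = 2π√(I/(mgd)), with d = 0.9300 m from pivot to centre of mass.
I_cm = mL²/12 = 5.49 × 1.86²/12 = 1.583 kg·m²; I = I_cm + md² = 1.583 + 5.49 × 0.9300² = 6.331 kg·m².
T = 2π√(6.331/(5.49 × 6.12 × 0.9300)) = 2.83 s.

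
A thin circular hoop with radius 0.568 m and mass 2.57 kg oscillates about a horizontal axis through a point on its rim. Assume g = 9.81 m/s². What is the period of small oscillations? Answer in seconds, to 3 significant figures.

2.14 s

I_cm = mr² = 0.8291 kg·m². The pivot is at distance d = 0.568 m from the centre of mass.
By the parallel-axis theorem, I = I_cm + md² = 0.8291 + 0.8291 = 1.658 kg·m².
T = 2π√(I/(mgd)) = 2π√(1.658/(2.57 × 9.81 × 0.568)) = 2.14 s.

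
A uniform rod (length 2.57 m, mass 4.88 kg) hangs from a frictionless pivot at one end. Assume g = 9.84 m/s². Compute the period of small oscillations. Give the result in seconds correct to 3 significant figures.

2.62 s

For a physical pendulum T = 2π√(I/(mgd)), with d = 1.285 m from pivot to centre of mass.
I_cm = mL²/12 = 4.88 × 2.57²/12 = 2.686 kg·m²; I = I_cm + md² = 2.686 + 4.88 × 1.285² = 10.74 kg·m².
T = 2π√(10.74/(4.88 × 9.84 × 1.285)) = 2.62 s.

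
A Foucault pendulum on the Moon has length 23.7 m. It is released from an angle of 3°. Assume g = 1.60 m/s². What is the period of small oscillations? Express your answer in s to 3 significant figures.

T = 2π√(L/g) = 2π√(23.7/1.60) = 2π × 3.849 = 24.2 s.

24.2 s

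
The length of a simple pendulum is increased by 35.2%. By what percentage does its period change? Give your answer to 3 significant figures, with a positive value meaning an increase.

T ∝ √L, so T'/T = √(1.352) = 1.163.
Percentage change in T = (1.163 − 1) × 100% = 16.3%.

16.3%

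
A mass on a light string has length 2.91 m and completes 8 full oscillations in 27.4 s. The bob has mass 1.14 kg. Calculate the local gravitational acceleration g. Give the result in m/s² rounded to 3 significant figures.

T = 27.4/8 = 3.425 s.
From T = 2π√(L/g), g = 4π²L/T² = 4π² × 2.91/3.425² = 9.79 m/s².

9.79 m/s²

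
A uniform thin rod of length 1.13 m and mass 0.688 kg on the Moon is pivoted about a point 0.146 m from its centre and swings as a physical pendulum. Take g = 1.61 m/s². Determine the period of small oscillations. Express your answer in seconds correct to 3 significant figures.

4.63 s

For a physical pendulum T = 2π√(I/(mgd)), with d = 0.1460 m from pivot to centre of mass.
I_cm = mL²/12 = 0.688 × 1.13²/12 = 0.07321 kg·m²; I = I_cm + md² = 0.07321 + 0.688 × 0.1460² = 0.08787 kg·m².
T = 2π√(0.08787/(0.688 × 1.61 × 0.1460)) = 4.63 s.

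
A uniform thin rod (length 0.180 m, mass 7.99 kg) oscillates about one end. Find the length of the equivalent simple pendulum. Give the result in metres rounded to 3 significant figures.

0.120 m

The equivalent simple-pendulum length is L_eq = I/(md), where I is about the pivot and d = 0.09000 m.
I_cm = (1/12)mL² = 0.02157 kg·m², so I = I_cm + md² = 0.02157 + 0.06472 = 0.08629 kg·m².
L_eq = 0.08629/(7.99 × 0.09000) = 0.120 m.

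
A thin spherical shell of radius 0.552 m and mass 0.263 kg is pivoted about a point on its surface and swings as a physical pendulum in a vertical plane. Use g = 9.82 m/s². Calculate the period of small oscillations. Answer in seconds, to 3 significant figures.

I_cm = (2/3)mr² = 0.05342 kg·m². The pivot is at distance d = 0.552 m from the centre of mass.
By the parallel-axis theorem, I = I_cm + md² = 0.05342 + 0.08014 = 0.1336 kg·m².
T = 2π√(I/(mgd)) = 2π√(0.1336/(0.263 × 9.82 × 0.552)) = 1.92 s.

1.92 s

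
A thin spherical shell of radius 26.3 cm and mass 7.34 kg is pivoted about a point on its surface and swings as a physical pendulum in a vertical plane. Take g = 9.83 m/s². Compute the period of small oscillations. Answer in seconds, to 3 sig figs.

1.33 s

I_cm = (2/3)mr² = 0.3385 kg·m². The pivot is at distance d = 0.263 m from the centre of mass.
By the parallel-axis theorem, I = I_cm + md² = 0.3385 + 0.5077 = 0.8462 kg·m².
T = 2π√(I/(mgd)) = 2π√(0.8462/(7.34 × 9.83 × 0.263)) = 1.33 s.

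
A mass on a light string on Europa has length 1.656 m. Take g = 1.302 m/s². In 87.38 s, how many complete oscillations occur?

T = 2π√(L/g) = 2π√(1.656/1.302) = 7.0861 s.
Number of complete oscillations = ⌊87.38/7.0861⌋ = ⌊12.331⌋ = 12.

12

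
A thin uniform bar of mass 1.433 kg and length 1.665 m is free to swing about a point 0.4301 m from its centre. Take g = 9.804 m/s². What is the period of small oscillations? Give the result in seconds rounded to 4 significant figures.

1.974 s

For a physical pendulum T = 2π√(I/(mgd)), with d = 0.43010 m from pivot to centre of mass.
I_cm = mL²/12 = 1.433 × 1.665²/12 = 0.33105 kg·m²; I = I_cm + md² = 0.33105 + 1.433 × 0.43010² = 0.59613 kg·m².
T = 2π√(0.59613/(1.433 × 9.804 × 0.43010)) = 1.974 s.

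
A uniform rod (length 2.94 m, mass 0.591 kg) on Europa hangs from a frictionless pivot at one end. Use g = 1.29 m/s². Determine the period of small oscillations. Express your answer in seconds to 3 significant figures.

For a physical pendulum T = 2π√(I/(mgd)), with d = 1.470 m from pivot to centre of mass.
I_cm = mL²/12 = 0.591 × 2.94²/12 = 0.4257 kg·m²; I = I_cm + md² = 0.4257 + 0.591 × 1.470² = 1.703 kg·m².
T = 2π√(1.703/(0.591 × 1.29 × 1.470)) = 7.74 s.

7.74 s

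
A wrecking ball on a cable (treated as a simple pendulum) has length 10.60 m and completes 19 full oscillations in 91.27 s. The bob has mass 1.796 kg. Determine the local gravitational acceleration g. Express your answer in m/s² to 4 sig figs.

T = 91.27/19 = 4.8037 s.
From T = 2π√(L/g), g = 4π²L/T² = 4π² × 10.60/4.8037² = 18.13 m/s².

18.13 m/s²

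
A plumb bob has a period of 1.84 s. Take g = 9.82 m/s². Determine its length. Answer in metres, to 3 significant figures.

0.842 m

From T = 2π√(L/g), L = gT²/(4π²) = 9.82 × 1.840²/(4π²) = 0.842 m.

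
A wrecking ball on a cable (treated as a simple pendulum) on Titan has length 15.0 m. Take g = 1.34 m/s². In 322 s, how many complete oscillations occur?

15

T = 2π√(L/g) = 2π√(15.0/1.34) = 21.02 s.
Number of complete oscillations = ⌊322/21.02⌋ = ⌊15.32⌋ = 15.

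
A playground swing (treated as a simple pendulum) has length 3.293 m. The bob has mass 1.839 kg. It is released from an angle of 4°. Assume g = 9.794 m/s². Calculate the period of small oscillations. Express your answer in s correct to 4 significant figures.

3.643 s

T = 2π√(L/g) = 2π√(3.293/9.794) = 2π × 0.57985 = 3.643 s.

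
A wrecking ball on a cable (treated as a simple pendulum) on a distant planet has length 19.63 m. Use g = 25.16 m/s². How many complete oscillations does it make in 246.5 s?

44

T = 2π√(L/g) = 2π√(19.63/25.16) = 5.5499 s.
Number of complete oscillations = ⌊246.5/5.5499⌋ = ⌊44.415⌋ = 44.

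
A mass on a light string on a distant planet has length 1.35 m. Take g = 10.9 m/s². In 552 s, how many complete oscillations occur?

T = 2π√(L/g) = 2π√(1.35/10.9) = 2.211 s.
Number of complete oscillations = ⌊552/2.211⌋ = ⌊249.6⌋ = 249.

249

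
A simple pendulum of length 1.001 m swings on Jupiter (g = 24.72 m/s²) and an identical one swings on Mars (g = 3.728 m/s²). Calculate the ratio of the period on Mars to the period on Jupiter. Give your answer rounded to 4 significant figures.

2.575

T ∝ 1/√g, so T₂/T₁ = √(g₁/g₂) = √(24.72/3.728) = 2.575.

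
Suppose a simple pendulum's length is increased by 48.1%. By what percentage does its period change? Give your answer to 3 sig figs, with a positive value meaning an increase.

T ∝ √L, so T'/T = √(1.481) = 1.217.
Percentage change in T = (1.217 − 1) × 100% = 21.7%.

21.7%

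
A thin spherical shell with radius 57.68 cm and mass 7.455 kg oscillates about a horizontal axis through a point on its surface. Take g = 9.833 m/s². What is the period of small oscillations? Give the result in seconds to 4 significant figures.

I_cm = (2/3)mr² = 1.6535 kg·m². The pivot is at distance d = 0.5768 m from the centre of mass.
By the parallel-axis theorem, I = I_cm + md² = 1.6535 + 2.4803 = 4.1338 kg·m².
T = 2π√(I/(mgd)) = 2π√(4.1338/(7.455 × 9.833 × 0.5768)) = 1.965 s.

1.965 s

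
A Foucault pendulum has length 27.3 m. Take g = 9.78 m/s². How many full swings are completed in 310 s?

29

T = 2π√(L/g) = 2π√(27.3/9.78) = 10.50 s.
Number of complete oscillations = ⌊310/10.50⌋ = ⌊29.53⌋ = 29.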